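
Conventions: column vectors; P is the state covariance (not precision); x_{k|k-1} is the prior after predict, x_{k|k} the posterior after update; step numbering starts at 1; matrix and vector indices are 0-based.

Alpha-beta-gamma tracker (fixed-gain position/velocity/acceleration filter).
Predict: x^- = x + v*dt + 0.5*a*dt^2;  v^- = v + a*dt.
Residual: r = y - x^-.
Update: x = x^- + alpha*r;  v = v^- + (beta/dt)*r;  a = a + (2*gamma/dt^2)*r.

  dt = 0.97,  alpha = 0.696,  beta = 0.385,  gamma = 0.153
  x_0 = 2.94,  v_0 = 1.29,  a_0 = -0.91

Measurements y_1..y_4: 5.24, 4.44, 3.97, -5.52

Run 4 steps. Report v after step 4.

v_post = -5.1269

step 1: x_pred=3.7632  r=1.4768  x^+=4.7910  v^+=0.9935  a^+=-0.4297
step 2: x_pred=5.5525  r=-1.1125  x^+=4.7782  v^+=0.1351  a^+=-0.7915
step 3: x_pred=4.5368  r=-0.5668  x^+=4.1423  v^+=-0.8577  a^+=-0.9759
step 4: x_pred=2.8512  r=-8.3712  x^+=-2.9751  v^+=-5.1269  a^+=-3.6984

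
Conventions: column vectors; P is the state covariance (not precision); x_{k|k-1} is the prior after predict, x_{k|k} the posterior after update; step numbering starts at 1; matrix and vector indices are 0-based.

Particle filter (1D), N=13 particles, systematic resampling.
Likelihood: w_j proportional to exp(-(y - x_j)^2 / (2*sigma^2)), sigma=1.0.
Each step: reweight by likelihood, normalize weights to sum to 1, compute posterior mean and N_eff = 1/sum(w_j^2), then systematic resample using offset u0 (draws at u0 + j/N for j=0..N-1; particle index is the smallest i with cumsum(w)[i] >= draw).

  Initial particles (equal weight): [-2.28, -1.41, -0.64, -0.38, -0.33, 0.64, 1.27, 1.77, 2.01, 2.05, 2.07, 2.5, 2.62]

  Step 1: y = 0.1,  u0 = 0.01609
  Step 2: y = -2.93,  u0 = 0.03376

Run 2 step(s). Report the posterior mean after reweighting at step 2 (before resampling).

post_mean = -0.9291

step 1: w=[0.0115, 0.0626, 0.1488, 0.1744, 0.1784, 0.1691, 0.0987, 0.0485, 0.0316, 0.0292, 0.0281, 0.0110, 0.0082]  mean=0.2150  Neff=7.5799  idx=[1, 2, 2, 3, 3, 4, 4, 4, 5, 5, 6, 7, 9]
step 2: w=[0.4895, 0.1129, 0.1129, 0.0602, 0.0602, 0.0529, 0.0529, 0.0529, 0.0027, 0.0027, 0.0002, 0.0000, 0.0000]  mean=-0.9291  Neff=3.5615  idx=[0, 0, 0, 0, 0, 0, 1, 1, 2, 3, 4, 5, 7]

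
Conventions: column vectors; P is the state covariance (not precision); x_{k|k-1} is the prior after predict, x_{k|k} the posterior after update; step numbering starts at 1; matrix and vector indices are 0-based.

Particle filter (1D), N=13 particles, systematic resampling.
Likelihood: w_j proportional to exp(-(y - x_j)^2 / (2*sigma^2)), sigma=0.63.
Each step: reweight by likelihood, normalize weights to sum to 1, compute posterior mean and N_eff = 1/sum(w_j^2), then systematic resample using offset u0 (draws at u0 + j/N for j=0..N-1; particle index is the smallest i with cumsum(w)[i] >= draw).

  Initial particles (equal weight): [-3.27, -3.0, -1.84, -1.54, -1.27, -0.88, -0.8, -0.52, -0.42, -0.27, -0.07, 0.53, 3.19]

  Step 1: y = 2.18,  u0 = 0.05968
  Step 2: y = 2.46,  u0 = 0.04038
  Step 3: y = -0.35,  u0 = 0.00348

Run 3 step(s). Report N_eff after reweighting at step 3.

N_eff = 13.0000

step 1: w=[0.0000, 0.0000, 0.0000, 0.0000, 0.0000, 0.0000, 0.0000, 0.0003, 0.0006, 0.0017, 0.0055, 0.1040, 0.8879]  mean=2.8860  Neff=1.2514  idx=[11, 12, 12, 12, 12, 12, 12, 12, 12, 12, 12, 12, 12]
step 2: w=[0.0015, 0.0832, 0.0832, 0.0832, 0.0832, 0.0832, 0.0832, 0.0832, 0.0832, 0.0832, 0.0832, 0.0832, 0.0832]  mean=3.1860  Neff=12.0356  idx=[1, 2, 3, 4, 5, 6, 7, 7, 8, 9, 10, 11, 12]
step 3: w=[0.0769, 0.0769, 0.0769, 0.0769, 0.0769, 0.0769, 0.0769, 0.0769, 0.0769, 0.0769, 0.0769, 0.0769, 0.0769]  mean=3.1900  Neff=13.0000  idx=[0, 1, 2, 3, 4, 5, 6, 7, 8, 9, 10, 11, 12]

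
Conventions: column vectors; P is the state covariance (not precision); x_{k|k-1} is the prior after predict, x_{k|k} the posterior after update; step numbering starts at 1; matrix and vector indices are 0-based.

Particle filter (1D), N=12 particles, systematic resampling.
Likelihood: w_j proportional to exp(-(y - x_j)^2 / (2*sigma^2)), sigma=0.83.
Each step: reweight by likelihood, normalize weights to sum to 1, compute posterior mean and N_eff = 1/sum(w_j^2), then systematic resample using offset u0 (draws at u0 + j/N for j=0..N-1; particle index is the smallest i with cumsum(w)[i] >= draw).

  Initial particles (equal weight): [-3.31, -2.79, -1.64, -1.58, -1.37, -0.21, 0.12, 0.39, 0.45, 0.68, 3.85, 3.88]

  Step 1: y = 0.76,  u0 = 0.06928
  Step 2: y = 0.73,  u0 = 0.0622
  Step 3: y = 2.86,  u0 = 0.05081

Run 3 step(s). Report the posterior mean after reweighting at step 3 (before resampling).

post_mean = 0.5623

step 1: w=[0.0000, 0.0000, 0.0037, 0.0045, 0.0089, 0.1216, 0.1788, 0.2179, 0.2245, 0.2396, 0.0002, 0.0002]  mean=0.3210  Neff=4.9467  idx=[5, 6, 6, 7, 7, 7, 8, 8, 8, 9, 9, 9]
step 2: w=[0.0495, 0.0717, 0.0717, 0.0864, 0.0864, 0.0864, 0.0888, 0.0888, 0.0888, 0.0938, 0.0938, 0.0938]  mean=0.4192  Neff=11.7378  idx=[1, 2, 3, 4, 5, 6, 7, 8, 9, 9, 10, 11]
step 3: w=[0.0199, 0.0199, 0.0553, 0.0553, 0.0553, 0.0684, 0.0684, 0.0684, 0.1472, 0.1472, 0.1472, 0.1472]  mean=0.5623  Neff=9.0317  idx=[2, 3, 5, 6, 7, 8, 8, 9, 10, 10, 11, 11]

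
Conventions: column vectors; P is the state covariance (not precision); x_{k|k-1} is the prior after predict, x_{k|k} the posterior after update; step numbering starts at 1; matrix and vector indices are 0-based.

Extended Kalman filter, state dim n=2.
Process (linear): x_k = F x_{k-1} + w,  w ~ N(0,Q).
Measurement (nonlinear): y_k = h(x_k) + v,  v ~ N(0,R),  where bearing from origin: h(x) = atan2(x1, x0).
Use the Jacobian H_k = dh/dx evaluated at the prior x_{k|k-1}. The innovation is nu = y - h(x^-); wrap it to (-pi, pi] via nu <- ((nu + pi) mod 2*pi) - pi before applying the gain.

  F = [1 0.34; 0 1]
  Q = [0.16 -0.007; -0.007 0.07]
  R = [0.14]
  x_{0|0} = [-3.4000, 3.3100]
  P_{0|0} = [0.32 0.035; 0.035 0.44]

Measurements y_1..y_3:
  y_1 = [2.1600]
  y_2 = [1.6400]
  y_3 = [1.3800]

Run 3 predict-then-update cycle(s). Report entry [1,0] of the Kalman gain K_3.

K[1,0] = -0.3180

step 1: x^-=[-2.2746, 3.3100]  P^-=[0.5547 0.1776; 0.1776 0.5100]  H_jac=[-0.2052 -0.1410]  S=[0.1838]  K=[-0.7556; -0.5896]  nu=[-0.0129]  x^+=[-2.2649, 3.3176]  P^+=[0.4497 0.0957; 0.0957 0.4461]
step 2: x^-=[-1.1369, 3.3176]  P^-=[0.7264 0.2404; 0.2404 0.5161]  H_jac=[-0.2697 -0.0924]  S=[0.2093]  K=[-1.0426; -0.5379]  nu=[-0.2609]  x^+=[-0.8648, 3.4579]  P^+=[0.4989 0.1230; 0.1230 0.4556]
step 3: x^-=[0.3109, 3.4579]  P^-=[0.7953 0.2709; 0.2709 0.5256]  H_jac=[-0.2869 0.0258]  S=[0.2018]  K=[-1.0960; -0.3180]  nu=[-0.1011]  x^+=[0.4217, 3.4901]  P^+=[0.5529 0.2006; 0.2006 0.5052]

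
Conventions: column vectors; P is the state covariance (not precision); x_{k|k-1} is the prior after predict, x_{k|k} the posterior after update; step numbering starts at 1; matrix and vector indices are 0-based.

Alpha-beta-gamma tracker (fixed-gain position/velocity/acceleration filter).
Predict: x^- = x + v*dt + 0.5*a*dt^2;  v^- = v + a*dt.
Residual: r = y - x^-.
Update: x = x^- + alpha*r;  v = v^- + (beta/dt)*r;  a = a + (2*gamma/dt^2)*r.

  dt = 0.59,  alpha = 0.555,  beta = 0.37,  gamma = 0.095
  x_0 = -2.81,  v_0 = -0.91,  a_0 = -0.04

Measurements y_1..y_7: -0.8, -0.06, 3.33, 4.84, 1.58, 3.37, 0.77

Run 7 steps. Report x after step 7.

step 1: x_pred=-3.3539  r=2.5539  x^+=-1.9365  v^+=0.6680  a^+=1.3539
step 2: x_pred=-1.3067  r=1.2467  x^+=-0.6148  v^+=2.2486  a^+=2.0344
step 3: x_pred=1.0660  r=2.2640  x^+=2.3225  v^+=4.8687  a^+=3.2702
step 4: x_pred=5.7643  r=-0.9243  x^+=5.2513  v^+=6.2185  a^+=2.7657
step 5: x_pred=9.4016  r=-7.8216  x^+=5.0606  v^+=2.9452  a^+=-1.5035
step 6: x_pred=6.5366  r=-3.1666  x^+=4.7791  v^+=0.0723  a^+=-3.2319
step 7: x_pred=4.2593  r=-3.4893  x^+=2.3227  v^+=-4.0227  a^+=-5.1364

x_post = 2.3227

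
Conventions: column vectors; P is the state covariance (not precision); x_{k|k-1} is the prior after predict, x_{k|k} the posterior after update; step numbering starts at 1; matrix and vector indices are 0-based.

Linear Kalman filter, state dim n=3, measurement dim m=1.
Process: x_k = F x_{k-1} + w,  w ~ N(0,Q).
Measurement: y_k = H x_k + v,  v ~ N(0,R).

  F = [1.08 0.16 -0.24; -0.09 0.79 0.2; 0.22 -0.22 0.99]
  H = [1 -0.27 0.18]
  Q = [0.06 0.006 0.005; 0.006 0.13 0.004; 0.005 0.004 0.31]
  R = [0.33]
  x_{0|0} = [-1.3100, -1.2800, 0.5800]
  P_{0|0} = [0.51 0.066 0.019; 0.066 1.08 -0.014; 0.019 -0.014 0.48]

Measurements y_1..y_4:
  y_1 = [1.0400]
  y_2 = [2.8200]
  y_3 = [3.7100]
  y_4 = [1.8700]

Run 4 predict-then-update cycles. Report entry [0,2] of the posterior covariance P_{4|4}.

P_post[0,2] = -0.2814

step 1: x^-=[-1.7588, -0.7773, 0.5676]  P^-=[0.7242 0.1320 -0.0229; 0.1320 0.8129 -0.0972; -0.0229 -0.0972 0.8654]  S=[1.0714]  K=[0.6388; -0.0980; 0.1485]  nu=[2.4868]  x^+=[-0.1702, -1.0210, 0.9369]  P^+=[0.2870 0.1990 -0.1245; 0.1990 0.8026 -0.0816; -0.1245 -0.0816 0.8418]
step 2: x^-=[-0.5721, -0.6039, 1.1147]  P^-=[0.6034 0.1894 -0.3392; 0.1894 0.6173 0.0094; -0.3392 0.0094 1.1498]  S=[0.7903]  K=[0.6215; 0.0309; -0.1705]  nu=[3.0284]  x^+=[1.3100, -0.5103, 0.5984]  P^+=[0.2981 0.1742 -0.2554; 0.1742 0.6165 0.0136; -0.2554 0.0136 1.1268]
step 3: x^-=[1.1896, -0.4014, 0.9928]  P^-=[0.6800 0.0842 -0.5056; 0.0842 0.5510 0.1693; -0.5056 0.1693 1.3246]  S=[0.8491]  K=[0.6668; -0.0402; -0.3685]  nu=[2.2333]  x^+=[2.6789, -0.4911, 0.1699]  P^+=[0.3024 0.1069 -0.2969; 0.1069 0.5496 0.1568; -0.2969 0.1568 1.2093]
step 4: x^-=[2.7738, -0.5951, 0.8656]  P^-=[0.6753 -0.0175 -0.5202; -0.0175 0.5689 0.2917; -0.5202 0.2917 1.3285]  S=[0.8836]  K=[0.6636; -0.1342; -0.4072]  nu=[-1.2203]  x^+=[1.9640, -0.4313, 1.3625]  P^+=[0.2862 0.0612 -0.2814; 0.0612 0.5529 0.2434; -0.2814 0.2434 1.1820]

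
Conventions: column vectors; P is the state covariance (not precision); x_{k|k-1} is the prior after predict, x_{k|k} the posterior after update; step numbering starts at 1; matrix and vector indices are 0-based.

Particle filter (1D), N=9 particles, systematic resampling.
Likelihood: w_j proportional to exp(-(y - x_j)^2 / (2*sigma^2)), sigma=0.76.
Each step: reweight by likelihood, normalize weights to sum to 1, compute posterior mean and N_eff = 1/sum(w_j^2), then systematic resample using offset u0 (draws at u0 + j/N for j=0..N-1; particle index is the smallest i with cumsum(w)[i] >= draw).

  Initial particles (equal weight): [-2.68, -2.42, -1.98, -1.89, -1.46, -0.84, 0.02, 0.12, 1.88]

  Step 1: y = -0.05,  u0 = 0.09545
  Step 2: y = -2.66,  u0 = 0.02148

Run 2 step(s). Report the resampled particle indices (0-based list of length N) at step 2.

resampled_idx = [0, 0, 0, 0, 0, 0, 0, 0, 1]

step 1: w=[0.0009, 0.0027, 0.0138, 0.0186, 0.0622, 0.2026, 0.3463, 0.3391, 0.0138]  mean=-0.2587  Neff=3.5641  idx=[4, 5, 6, 6, 6, 7, 7, 7, 7]
step 2: w=[0.8092, 0.1600, 0.0056, 0.0056, 0.0056, 0.0035, 0.0035, 0.0035, 0.0035]  mean=-1.3138  Neff=1.4695  idx=[0, 0, 0, 0, 0, 0, 0, 0, 1]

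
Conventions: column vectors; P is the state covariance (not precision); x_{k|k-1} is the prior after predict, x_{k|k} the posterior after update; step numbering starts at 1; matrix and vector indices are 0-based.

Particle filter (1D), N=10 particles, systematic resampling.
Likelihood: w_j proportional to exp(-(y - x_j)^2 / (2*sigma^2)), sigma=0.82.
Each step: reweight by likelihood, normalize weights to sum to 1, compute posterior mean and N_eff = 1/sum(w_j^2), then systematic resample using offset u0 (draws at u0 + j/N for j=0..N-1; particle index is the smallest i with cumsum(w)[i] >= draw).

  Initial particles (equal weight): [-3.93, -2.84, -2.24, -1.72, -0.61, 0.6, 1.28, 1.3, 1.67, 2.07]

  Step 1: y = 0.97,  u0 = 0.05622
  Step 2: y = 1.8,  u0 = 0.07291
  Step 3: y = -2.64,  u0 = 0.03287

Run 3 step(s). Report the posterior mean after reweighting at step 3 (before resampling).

step 1: w=[0.0000, 0.0000, 0.0001, 0.0011, 0.0389, 0.2247, 0.2317, 0.2295, 0.1728, 0.1012]  mean=1.2018  Neff=5.0393  idx=[5, 5, 5, 6, 6, 7, 7, 8, 8, 9]
step 2: w=[0.0473, 0.0473, 0.0473, 0.1129, 0.1129, 0.1146, 0.1146, 0.1363, 0.1363, 0.1307]  mean=1.3977  Neff=8.8760  idx=[1, 3, 4, 5, 5, 6, 7, 8, 9, 9]
step 3: w=[0.8848, 0.0237, 0.0237, 0.0211, 0.0211, 0.0211, 0.0022, 0.0022, 0.0001, 0.0001]  mean=0.6816  Neff=1.2735  idx=[0, 0, 0, 0, 0, 0, 0, 0, 0, 3]

post_mean = 0.6816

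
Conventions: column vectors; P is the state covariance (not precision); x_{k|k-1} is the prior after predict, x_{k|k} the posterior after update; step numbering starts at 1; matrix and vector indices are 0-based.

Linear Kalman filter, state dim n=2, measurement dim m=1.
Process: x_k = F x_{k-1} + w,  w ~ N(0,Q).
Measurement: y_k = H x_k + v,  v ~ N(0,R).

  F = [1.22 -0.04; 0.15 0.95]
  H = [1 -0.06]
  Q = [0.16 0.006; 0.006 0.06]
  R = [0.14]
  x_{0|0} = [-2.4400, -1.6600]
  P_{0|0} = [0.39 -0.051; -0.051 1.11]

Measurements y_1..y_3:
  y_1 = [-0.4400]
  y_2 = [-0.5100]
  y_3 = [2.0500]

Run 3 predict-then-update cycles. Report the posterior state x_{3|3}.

x_post = [1.0443, -2.2793]

step 1: x^-=[-2.9104, -1.9430]  P^-=[0.7472 -0.0236; -0.0236 1.0560]  S=[0.8939]  K=[0.8375; -0.0973]  nu=[2.3538]  x^+=[-0.9390, -2.1720]  P^+=[0.1202 0.0492; 0.0492 1.0476]
step 2: x^-=[-1.0587, -2.2043]  P^-=[0.3358 0.0450; 0.0450 1.0222]  S=[0.4741]  K=[0.7026; -0.0345]  nu=[0.4164]  x^+=[-0.7661, -2.2187]  P^+=[0.1018 0.0565; 0.0565 1.0216]
step 3: x^-=[-0.8459, -2.2226]  P^-=[0.3076 0.0509; 0.0509 1.0004]  S=[0.4451]  K=[0.6842; -0.0205]  nu=[2.7625]  x^+=[1.0443, -2.2793]  P^+=[0.0992 0.0571; 0.0571 1.0002]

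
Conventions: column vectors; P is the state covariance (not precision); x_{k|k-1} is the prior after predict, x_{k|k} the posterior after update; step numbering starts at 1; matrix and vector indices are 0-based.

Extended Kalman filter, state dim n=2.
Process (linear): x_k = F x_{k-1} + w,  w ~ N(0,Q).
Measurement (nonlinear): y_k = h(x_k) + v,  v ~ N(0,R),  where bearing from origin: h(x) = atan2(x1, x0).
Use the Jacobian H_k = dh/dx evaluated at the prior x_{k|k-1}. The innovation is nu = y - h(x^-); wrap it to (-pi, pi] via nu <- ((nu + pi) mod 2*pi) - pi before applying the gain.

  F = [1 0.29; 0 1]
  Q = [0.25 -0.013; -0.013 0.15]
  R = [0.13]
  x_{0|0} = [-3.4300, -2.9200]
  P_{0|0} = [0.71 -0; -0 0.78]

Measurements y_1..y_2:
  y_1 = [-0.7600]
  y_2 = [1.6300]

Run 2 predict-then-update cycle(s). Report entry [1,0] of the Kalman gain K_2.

step 1: x^-=[-4.2768, -2.9200]  P^-=[1.0256 0.2132; 0.2132 0.9300]  H_jac=[0.1089 -0.1595]  S=[0.1584]  K=[0.4903; -0.7897]  nu=[1.7825]  x^+=[-3.4028, -4.3277]  P^+=[0.9875 0.2745; 0.2745 0.8312]
step 2: x^-=[-4.6578, -4.3277]  P^-=[1.4667 0.5026; 0.5026 0.9812]  H_jac=[0.1071 -0.1152]  S=[0.1474]  K=[0.6722; -0.4019]  nu=[-2.2603]  x^+=[-6.1772, -3.4194]  P^+=[1.4000 0.5424; 0.5424 0.9574]

K[1,0] = -0.4019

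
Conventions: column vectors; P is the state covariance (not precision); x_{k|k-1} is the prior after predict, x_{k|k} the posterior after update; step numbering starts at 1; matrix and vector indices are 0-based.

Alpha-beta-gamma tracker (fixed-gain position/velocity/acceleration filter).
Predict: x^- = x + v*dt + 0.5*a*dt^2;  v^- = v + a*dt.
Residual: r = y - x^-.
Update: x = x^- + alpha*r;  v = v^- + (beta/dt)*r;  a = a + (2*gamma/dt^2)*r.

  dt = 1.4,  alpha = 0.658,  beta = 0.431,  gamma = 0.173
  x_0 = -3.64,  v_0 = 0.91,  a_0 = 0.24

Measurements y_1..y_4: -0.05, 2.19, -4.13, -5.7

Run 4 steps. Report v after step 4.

v_post = -2.9826

step 1: x_pred=-2.1308  r=2.0808  x^+=-0.7616  v^+=1.8866  a^+=0.6073
step 2: x_pred=2.4748  r=-0.2848  x^+=2.2874  v^+=2.6492  a^+=0.5571
step 3: x_pred=6.5422  r=-10.6722  x^+=-0.4801  v^+=0.1436  a^+=-1.3269
step 4: x_pred=-1.5795  r=-4.1205  x^+=-4.2908  v^+=-2.9826  a^+=-2.0543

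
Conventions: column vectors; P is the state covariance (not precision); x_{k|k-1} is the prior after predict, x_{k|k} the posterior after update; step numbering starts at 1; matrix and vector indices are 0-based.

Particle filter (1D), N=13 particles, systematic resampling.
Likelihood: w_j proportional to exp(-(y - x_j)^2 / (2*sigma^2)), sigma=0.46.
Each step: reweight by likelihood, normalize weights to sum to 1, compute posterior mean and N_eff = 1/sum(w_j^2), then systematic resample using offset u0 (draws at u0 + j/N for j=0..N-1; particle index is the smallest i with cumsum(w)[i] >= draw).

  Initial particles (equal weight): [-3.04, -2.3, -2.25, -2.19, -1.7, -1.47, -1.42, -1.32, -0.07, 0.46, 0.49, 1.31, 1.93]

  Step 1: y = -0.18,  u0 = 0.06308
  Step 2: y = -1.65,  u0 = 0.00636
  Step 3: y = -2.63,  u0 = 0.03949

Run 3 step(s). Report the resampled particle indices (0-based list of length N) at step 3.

step 1: w=[0.0000, 0.0000, 0.0000, 0.0000, 0.0024, 0.0109, 0.0147, 0.0258, 0.5399, 0.2111, 0.1923, 0.0029, 0.0000]  mean=0.0823  Neff=2.6736  idx=[8, 8, 8, 8, 8, 8, 8, 9, 9, 9, 10, 10, 10]
step 2: w=[0.1418, 0.1418, 0.1418, 0.1418, 0.1418, 0.1418, 0.1418, 0.0014, 0.0014, 0.0014, 0.0010, 0.0010, 0.0010]  mean=-0.0660  Neff=7.1027  idx=[0, 0, 1, 1, 2, 2, 3, 3, 4, 4, 5, 6, 6]
step 3: w=[0.0769, 0.0769, 0.0769, 0.0769, 0.0769, 0.0769, 0.0769, 0.0769, 0.0769, 0.0769, 0.0769, 0.0769, 0.0769]  mean=-0.0700  Neff=13.0000  idx=[0, 1, 2, 3, 4, 5, 6, 7, 8, 9, 10, 11, 12]

resampled_idx = [0, 1, 2, 3, 4, 5, 6, 7, 8, 9, 10, 11, 12]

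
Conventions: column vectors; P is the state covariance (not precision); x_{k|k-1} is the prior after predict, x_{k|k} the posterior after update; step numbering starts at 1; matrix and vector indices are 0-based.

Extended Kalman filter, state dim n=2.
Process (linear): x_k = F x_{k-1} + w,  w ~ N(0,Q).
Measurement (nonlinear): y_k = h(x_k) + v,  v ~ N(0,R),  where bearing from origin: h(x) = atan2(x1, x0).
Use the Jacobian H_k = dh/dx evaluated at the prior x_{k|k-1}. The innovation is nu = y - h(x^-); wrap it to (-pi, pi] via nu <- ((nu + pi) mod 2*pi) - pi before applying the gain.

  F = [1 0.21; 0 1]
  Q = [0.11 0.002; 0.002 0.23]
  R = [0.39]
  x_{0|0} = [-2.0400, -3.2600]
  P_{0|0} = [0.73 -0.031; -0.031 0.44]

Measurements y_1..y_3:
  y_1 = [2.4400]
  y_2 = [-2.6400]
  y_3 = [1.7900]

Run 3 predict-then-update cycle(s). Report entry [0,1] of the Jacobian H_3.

step 1: x^-=[-2.7246, -3.2600]  P^-=[0.8464 0.0634; 0.0634 0.6700]  H_jac=[0.1806 -0.1509]  S=[0.4294]  K=[0.3337; -0.2088]  nu=[-1.5762]  x^+=[-3.2506, -2.9308]  P^+=[0.7986 0.0933; 0.0933 0.6513]
step 2: x^-=[-3.8660, -2.9308]  P^-=[0.9765 0.2321; 0.2321 0.8813]  H_jac=[0.1245 -0.1643]  S=[0.4194]  K=[0.1990; -0.2762]  nu=[-0.1471]  x^+=[-3.8953, -2.8902]  P^+=[0.9599 0.2551; 0.2551 0.8493]
step 3: x^-=[-4.5022, -2.8902]  P^-=[1.2145 0.4355; 0.4355 1.0793]  H_jac=[0.1010 -0.1573]  S=[0.4153]  K=[0.1304; -0.3029]  nu=[-1.9223]  x^+=[-4.7528, -2.3079]  P^+=[1.2074 0.4519; 0.4519 1.0412]

H_jac[0,1] = -0.1573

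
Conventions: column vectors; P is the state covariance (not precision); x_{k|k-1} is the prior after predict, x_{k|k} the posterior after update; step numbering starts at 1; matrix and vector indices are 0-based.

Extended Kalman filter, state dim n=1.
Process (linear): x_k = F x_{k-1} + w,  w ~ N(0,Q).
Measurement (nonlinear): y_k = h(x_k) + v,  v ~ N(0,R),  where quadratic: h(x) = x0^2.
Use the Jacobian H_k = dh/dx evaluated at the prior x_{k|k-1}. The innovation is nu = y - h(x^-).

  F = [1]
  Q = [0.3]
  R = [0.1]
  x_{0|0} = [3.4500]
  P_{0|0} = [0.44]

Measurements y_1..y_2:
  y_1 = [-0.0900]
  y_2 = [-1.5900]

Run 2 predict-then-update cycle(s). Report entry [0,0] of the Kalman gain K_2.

K[0,0] = 0.2833

step 1: x^-=[3.4500]  P^-=[0.7400]  H_jac=[6.9000]  S=[35.3314]  K=[0.1445]  nu=[-11.9925]  x^+=[1.7169]  P^+=[0.0021]
step 2: x^-=[1.7169]  P^-=[0.3021]  H_jac=[3.4338]  S=[3.6619]  K=[0.2833]  nu=[-4.5377]  x^+=[0.4315]  P^+=[0.0082]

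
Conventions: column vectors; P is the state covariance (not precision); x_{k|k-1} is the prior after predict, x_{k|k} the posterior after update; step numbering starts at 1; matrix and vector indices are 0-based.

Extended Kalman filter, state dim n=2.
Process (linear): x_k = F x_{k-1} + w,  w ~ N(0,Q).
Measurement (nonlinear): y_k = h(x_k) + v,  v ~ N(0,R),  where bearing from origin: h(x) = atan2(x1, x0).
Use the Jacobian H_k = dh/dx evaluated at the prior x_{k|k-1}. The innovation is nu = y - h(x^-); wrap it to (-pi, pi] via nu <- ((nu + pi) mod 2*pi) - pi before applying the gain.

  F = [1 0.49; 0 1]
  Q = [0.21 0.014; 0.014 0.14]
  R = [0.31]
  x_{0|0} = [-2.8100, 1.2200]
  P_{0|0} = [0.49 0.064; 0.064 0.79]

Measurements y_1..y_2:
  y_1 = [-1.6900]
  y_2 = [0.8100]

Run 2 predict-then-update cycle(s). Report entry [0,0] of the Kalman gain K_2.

K[0,0] = -0.2922

step 1: x^-=[-2.2122, 1.2200]  P^-=[0.9524 0.4651; 0.4651 0.9300]  H_jac=[-0.1912 -0.3466]  S=[0.5182]  K=[-0.6625; -0.7937]  nu=[1.9556]  x^+=[-3.5077, -0.3321]  P^+=[0.7250 0.1927; 0.1927 0.6036]
step 2: x^-=[-3.6704, -0.3321]  P^-=[1.2687 0.5024; 0.5024 0.7436]  H_jac=[0.0245 -0.2702]  S=[0.3584]  K=[-0.2922; -0.5264]  nu=[-2.4218]  x^+=[-2.9627, 0.9426]  P^+=[1.2381 0.4473; 0.4473 0.6443]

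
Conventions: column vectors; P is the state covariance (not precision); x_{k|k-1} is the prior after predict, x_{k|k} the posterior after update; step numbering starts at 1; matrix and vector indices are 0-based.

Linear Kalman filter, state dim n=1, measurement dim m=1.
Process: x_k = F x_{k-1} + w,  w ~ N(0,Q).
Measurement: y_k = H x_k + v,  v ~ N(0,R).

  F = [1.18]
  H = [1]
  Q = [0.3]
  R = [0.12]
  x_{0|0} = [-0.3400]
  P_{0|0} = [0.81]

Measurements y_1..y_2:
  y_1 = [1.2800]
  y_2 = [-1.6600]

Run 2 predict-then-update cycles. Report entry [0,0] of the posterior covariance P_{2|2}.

P_post[0,0] = 0.0949

step 1: x^-=[-0.4012]  P^-=[1.4278]  S=[1.5478]  K=[0.9225]  nu=[1.6812]  x^+=[1.1497]  P^+=[0.1107]
step 2: x^-=[1.3566]  P^-=[0.4541]  S=[0.5741]  K=[0.7910]  nu=[-3.0166]  x^+=[-1.0295]  P^+=[0.0949]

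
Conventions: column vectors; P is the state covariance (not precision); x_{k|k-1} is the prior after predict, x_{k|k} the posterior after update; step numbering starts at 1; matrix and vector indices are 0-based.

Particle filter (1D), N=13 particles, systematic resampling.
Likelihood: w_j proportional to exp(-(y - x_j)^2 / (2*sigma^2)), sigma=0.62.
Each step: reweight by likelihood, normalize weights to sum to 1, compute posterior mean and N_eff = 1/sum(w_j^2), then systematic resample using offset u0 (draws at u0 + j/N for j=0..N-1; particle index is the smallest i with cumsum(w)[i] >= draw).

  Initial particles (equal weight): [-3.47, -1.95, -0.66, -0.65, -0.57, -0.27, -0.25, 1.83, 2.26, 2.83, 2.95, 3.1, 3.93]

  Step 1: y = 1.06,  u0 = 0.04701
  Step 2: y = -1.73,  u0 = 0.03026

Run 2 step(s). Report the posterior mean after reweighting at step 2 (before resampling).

post_mean = -0.4115

step 1: w=[0.0000, 0.0000, 0.0229, 0.0240, 0.0339, 0.1077, 0.1154, 0.4974, 0.1653, 0.0183, 0.0103, 0.0048, 0.0000]  mean=1.2727  Neff=3.3079  idx=[4, 5, 6, 6, 7, 7, 7, 7, 7, 7, 8, 8, 9]
step 2: w=[0.4935, 0.1775, 0.1645, 0.1645, 0.0000, 0.0000, 0.0000, 0.0000, 0.0000, 0.0000, 0.0000, 0.0000, 0.0000]  mean=-0.4115  Neff=3.0378  idx=[0, 0, 0, 0, 0, 0, 0, 1, 1, 2, 2, 3, 3]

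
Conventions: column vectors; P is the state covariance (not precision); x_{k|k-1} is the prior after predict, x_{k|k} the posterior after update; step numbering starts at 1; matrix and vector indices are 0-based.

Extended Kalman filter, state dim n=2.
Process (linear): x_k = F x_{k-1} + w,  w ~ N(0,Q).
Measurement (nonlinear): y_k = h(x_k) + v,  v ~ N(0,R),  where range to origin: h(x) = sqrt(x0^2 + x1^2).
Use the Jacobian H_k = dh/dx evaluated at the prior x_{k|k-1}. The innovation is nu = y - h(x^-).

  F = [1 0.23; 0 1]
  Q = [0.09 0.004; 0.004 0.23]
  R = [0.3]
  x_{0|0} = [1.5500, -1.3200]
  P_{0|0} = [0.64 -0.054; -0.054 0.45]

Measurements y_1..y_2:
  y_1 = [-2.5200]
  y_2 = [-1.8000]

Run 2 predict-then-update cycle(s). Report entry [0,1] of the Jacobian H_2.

H_jac[0,1] = 0.7475

step 1: x^-=[1.2464, -1.3200]  P^-=[0.7290 0.0535; 0.0535 0.6800]  H_jac=[0.6865 -0.7271]  S=[0.9497]  K=[0.4860; -0.4819]  nu=[-4.3355]  x^+=[-0.8608, 0.7695]  P^+=[0.5046 0.2760; 0.2760 0.4594]
step 2: x^-=[-0.6838, 0.7695]  P^-=[0.7459 0.3856; 0.3856 0.6894]  H_jac=[-0.6643 0.7475]  S=[0.6314]  K=[-0.3282; 0.4105]  nu=[-2.8294]  x^+=[0.2448, -0.3920]  P^+=[0.6779 0.4707; 0.4707 0.5830]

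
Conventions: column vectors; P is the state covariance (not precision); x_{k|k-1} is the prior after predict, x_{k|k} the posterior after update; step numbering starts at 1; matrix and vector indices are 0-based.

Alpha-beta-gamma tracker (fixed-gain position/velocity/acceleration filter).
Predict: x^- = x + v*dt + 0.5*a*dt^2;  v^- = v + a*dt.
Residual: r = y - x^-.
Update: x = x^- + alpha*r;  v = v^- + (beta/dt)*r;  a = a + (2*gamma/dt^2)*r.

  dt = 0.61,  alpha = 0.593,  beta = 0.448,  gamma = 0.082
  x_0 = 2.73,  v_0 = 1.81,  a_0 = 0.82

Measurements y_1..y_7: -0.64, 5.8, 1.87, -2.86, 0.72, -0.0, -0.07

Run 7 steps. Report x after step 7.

x_post = -0.9178

step 1: x_pred=3.9867  r=-4.6267  x^+=1.2431  v^+=-1.0877  a^+=-1.2192
step 2: x_pred=0.3527  r=5.4473  x^+=3.5830  v^+=2.1692  a^+=1.1817
step 3: x_pred=5.1260  r=-3.2560  x^+=3.1952  v^+=0.4987  a^+=-0.2534
step 4: x_pred=3.4523  r=-6.3123  x^+=-0.2909  v^+=-4.2917  a^+=-3.0355
step 5: x_pred=-3.4736  r=4.1936  x^+=-0.9868  v^+=-3.0635  a^+=-1.1872
step 6: x_pred=-3.0764  r=3.0764  x^+=-1.2521  v^+=-1.5283  a^+=0.1687
step 7: x_pred=-2.1529  r=2.0829  x^+=-0.9178  v^+=0.1044  a^+=1.0868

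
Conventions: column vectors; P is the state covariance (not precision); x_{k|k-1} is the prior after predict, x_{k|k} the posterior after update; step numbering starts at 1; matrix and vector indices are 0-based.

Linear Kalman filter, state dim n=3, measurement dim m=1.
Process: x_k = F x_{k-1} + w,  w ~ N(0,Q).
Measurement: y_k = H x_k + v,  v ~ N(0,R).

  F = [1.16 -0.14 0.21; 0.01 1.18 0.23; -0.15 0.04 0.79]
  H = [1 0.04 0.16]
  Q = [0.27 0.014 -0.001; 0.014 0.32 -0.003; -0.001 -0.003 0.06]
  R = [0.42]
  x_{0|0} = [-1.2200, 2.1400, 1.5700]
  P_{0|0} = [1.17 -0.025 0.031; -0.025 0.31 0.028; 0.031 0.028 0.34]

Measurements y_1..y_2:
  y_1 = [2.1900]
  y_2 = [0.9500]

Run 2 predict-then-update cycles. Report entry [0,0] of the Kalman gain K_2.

step 1: x^-=[-1.3851, 2.8741, 1.5089]  P^-=[1.8870 -0.0270 -0.1270; -0.0270 0.7845 0.1016; -0.1270 0.1016 0.2937]  S=[2.2743]  K=[0.8203; 0.0091; -0.0334]  nu=[3.2187]  x^+=[1.2552, 2.9033, 1.4014]  P^+=[0.3566 -0.0439 -0.0647; -0.0439 0.7843 0.1023; -0.0647 0.1023 0.2912]
step 2: x^-=[1.3439, 3.7607, 1.0349]  P^-=[0.7548 -0.1528 -0.0898; -0.1528 1.4817 0.1922; -0.0898 0.1922 0.2733]  S=[1.1457]  K=[0.6410; -0.0548; -0.0335]  nu=[-0.7099]  x^+=[0.8889, 3.7996, 1.0587]  P^+=[0.2841 -0.1126 -0.0652; -0.1126 1.4783 0.1901; -0.0652 0.1901 0.2721]

K[0,0] = 0.6410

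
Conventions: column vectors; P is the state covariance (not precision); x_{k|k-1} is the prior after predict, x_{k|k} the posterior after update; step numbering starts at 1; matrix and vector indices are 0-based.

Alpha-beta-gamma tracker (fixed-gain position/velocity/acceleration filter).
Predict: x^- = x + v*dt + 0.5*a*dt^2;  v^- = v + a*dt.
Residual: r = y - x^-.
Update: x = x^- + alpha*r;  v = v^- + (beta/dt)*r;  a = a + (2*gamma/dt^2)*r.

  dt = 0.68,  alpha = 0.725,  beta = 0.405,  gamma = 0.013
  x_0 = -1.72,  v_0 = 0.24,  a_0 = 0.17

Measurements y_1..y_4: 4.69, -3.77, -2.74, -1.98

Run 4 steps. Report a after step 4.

a_post = 0.0379

step 1: x_pred=-1.5175  r=6.2075  x^+=2.9829  v^+=4.0527  a^+=0.5190
step 2: x_pred=5.8588  r=-9.6288  x^+=-1.1221  v^+=-1.3291  a^+=-0.0224
step 3: x_pred=-2.0311  r=-0.7089  x^+=-2.5450  v^+=-1.7666  a^+=-0.0622
step 4: x_pred=-3.7607  r=1.7807  x^+=-2.4697  v^+=-0.7483  a^+=0.0379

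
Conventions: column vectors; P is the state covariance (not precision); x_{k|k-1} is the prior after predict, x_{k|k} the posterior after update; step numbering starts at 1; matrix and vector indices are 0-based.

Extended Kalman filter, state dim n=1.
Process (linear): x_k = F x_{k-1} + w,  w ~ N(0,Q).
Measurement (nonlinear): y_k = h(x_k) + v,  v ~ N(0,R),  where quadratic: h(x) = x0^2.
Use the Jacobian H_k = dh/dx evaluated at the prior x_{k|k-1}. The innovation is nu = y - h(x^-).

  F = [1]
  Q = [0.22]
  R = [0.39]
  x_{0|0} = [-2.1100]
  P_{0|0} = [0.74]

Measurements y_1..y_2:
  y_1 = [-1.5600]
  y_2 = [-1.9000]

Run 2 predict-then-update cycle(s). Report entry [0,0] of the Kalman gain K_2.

K[0,0] = -0.3905

step 1: x^-=[-2.1100]  P^-=[0.9600]  H_jac=[-4.2200]  S=[17.4861]  K=[-0.2317]  nu=[-6.0121]  x^+=[-0.7171]  P^+=[0.0214]
step 2: x^-=[-0.7171]  P^-=[0.2414]  H_jac=[-1.4342]  S=[0.8866]  K=[-0.3905]  nu=[-2.4142]  x^+=[0.2257]  P^+=[0.1062]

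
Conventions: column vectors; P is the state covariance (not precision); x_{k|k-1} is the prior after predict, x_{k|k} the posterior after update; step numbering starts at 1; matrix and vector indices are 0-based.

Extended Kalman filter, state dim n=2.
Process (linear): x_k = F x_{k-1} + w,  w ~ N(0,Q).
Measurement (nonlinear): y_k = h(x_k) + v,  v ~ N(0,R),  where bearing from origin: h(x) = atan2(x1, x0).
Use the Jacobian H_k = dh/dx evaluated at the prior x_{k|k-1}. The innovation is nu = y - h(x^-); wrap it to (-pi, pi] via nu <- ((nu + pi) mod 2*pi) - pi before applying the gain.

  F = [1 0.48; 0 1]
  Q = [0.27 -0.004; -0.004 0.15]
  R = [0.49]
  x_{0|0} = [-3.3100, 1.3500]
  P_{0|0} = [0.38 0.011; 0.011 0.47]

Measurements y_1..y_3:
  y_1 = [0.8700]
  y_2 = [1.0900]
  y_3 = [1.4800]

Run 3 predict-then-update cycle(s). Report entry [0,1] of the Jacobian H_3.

H_jac[0,1] = 0.1196

step 1: x^-=[-2.6620, 1.3500]  P^-=[0.7688 0.2326; 0.2326 0.6200]  H_jac=[-0.1515 -0.2988]  S=[0.5841]  K=[-0.3185; -0.3775]  nu=[-1.8023]  x^+=[-2.0880, 2.0304]  P^+=[0.7096 0.1624; 0.1624 0.5368]
step 2: x^-=[-1.1134, 2.0304]  P^-=[1.2592 0.4160; 0.4160 0.6868]  H_jac=[-0.3786 -0.2076]  S=[0.7656]  K=[-0.7356; -0.3920]  nu=[-0.9824]  x^+=[-0.3908, 2.4155]  P^+=[0.8449 0.1952; 0.1952 0.5691]
step 3: x^-=[0.7687, 2.4155]  P^-=[1.4334 0.4644; 0.4644 0.7191]  H_jac=[-0.3759 0.1196]  S=[0.6611]  K=[-0.7311; -0.1340]  nu=[0.2173]  x^+=[0.6098, 2.3864]  P^+=[1.0801 0.3997; 0.3997 0.7072]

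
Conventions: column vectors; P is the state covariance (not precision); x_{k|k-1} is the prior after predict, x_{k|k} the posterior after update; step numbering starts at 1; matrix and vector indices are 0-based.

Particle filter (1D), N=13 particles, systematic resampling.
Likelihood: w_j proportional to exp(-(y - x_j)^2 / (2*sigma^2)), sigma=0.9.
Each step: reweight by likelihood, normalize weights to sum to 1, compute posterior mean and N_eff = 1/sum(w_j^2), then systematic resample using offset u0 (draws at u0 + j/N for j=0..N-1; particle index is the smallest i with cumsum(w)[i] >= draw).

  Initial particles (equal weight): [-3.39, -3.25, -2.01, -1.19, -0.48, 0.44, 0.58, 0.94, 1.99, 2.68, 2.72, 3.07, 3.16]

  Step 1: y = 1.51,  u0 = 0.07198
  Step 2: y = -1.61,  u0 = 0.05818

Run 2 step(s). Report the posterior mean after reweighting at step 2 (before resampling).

step 1: w=[0.0000, 0.0000, 0.0001, 0.0027, 0.0211, 0.1201, 0.1428, 0.1992, 0.2112, 0.1046, 0.0986, 0.0542, 0.0454]  mean=1.5879  Neff=6.8863  idx=[5, 6, 6, 7, 7, 7, 8, 8, 8, 9, 10, 11, 12]
step 2: w=[0.3199, 0.2218, 0.2218, 0.0774, 0.0774, 0.0774, 0.0014, 0.0014, 0.0014, 0.0000, 0.0000, 0.0000, 0.0000]  mean=0.6250  Neff=4.5724  idx=[0, 0, 0, 0, 1, 1, 1, 2, 2, 2, 3, 4, 5]

post_mean = 0.6250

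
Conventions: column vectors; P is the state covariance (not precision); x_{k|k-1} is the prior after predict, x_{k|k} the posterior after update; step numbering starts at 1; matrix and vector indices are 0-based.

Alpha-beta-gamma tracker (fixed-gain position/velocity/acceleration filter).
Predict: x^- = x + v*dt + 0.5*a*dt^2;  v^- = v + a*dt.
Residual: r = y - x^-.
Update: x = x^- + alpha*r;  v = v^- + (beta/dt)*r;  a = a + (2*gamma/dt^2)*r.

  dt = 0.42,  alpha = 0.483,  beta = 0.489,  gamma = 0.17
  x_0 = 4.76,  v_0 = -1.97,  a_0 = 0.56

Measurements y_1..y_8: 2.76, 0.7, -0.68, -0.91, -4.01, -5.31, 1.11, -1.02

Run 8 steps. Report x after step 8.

x_post = 0.3964

step 1: x_pred=3.9820  r=-1.2220  x^+=3.3918  v^+=-3.1575  a^+=-1.7953
step 2: x_pred=1.9073  r=-1.2073  x^+=1.3241  v^+=-5.3172  a^+=-4.1222
step 3: x_pred=-1.2726  r=0.5926  x^+=-0.9864  v^+=-6.3585  a^+=-2.9799
step 4: x_pred=-3.9198  r=3.0098  x^+=-2.4661  v^+=-4.1058  a^+=2.8212
step 5: x_pred=-3.9417  r=-0.0683  x^+=-3.9747  v^+=-3.0004  a^+=2.6895
step 6: x_pred=-4.9976  r=-0.3124  x^+=-5.1485  v^+=-2.2345  a^+=2.0875
step 7: x_pred=-5.9029  r=7.0129  x^+=-2.5157  v^+=6.8072  a^+=15.6044
step 8: x_pred=1.7197  r=-2.7397  x^+=0.3964  v^+=10.1713  a^+=10.3238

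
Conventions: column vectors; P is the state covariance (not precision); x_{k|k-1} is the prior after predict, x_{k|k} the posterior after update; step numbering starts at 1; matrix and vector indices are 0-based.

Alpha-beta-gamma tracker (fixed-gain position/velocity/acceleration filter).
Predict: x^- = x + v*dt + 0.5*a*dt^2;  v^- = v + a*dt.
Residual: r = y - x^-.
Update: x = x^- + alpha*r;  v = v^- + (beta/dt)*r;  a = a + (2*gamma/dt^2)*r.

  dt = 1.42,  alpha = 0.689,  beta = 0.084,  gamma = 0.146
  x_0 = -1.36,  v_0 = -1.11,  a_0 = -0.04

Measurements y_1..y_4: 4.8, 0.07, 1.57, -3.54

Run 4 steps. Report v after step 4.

v_post = 2.0340

step 1: x_pred=-2.9765  r=7.7765  x^+=2.3815  v^+=-0.7068  a^+=1.0861
step 2: x_pred=2.4729  r=-2.4029  x^+=0.8173  v^+=0.6934  a^+=0.7382
step 3: x_pred=2.5461  r=-0.9761  x^+=1.8736  v^+=1.6838  a^+=0.5968
step 4: x_pred=4.8663  r=-8.4063  x^+=-0.9256  v^+=2.0340  a^+=-0.6205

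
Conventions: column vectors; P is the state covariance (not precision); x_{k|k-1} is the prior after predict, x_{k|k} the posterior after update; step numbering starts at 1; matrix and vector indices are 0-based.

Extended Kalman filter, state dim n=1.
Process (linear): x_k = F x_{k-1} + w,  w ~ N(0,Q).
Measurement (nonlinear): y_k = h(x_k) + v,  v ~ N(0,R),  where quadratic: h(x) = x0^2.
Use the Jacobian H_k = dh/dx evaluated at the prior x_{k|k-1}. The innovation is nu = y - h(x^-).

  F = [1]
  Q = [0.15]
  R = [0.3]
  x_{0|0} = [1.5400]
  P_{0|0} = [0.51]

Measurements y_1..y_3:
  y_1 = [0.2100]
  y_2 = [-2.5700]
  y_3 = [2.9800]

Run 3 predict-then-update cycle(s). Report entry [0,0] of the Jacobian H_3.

H_jac[0,0] = -0.7268

step 1: x^-=[1.5400]  P^-=[0.6600]  H_jac=[3.0800]  S=[6.5610]  K=[0.3098]  nu=[-2.1616]  x^+=[0.8703]  P^+=[0.0302]
step 2: x^-=[0.8703]  P^-=[0.1802]  H_jac=[1.7405]  S=[0.8458]  K=[0.3708]  nu=[-3.3274]  x^+=[-0.3634]  P^+=[0.0639]
step 3: x^-=[-0.3634]  P^-=[0.2139]  H_jac=[-0.7268]  S=[0.4130]  K=[-0.3764]  nu=[2.8479]  x^+=[-1.4354]  P^+=[0.1554]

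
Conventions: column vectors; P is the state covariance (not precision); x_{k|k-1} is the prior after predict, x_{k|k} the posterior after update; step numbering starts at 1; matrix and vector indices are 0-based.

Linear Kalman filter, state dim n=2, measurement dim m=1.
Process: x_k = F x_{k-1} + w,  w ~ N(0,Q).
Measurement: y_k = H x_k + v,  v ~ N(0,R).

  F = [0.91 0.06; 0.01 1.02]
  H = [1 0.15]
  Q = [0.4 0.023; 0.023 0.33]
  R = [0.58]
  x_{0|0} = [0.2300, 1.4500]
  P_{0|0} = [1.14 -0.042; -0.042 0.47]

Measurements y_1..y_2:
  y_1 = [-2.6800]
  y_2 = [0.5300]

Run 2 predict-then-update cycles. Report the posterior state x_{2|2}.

step 1: x^-=[0.2963, 1.4813]  P^-=[1.3411 0.0231; 0.0231 0.8182]  S=[1.9465]  K=[0.6908; 0.0749]  nu=[-3.1985]  x^+=[-1.9132, 1.2416]  P^+=[0.4123 -0.0776; -0.0776 0.8073]
step 2: x^-=[-1.6665, 1.2473]  P^-=[0.7359 0.0041; 0.0041 1.1684]  S=[1.3434]  K=[0.5482; 0.1335]  nu=[2.0094]  x^+=[-0.5649, 1.5155]  P^+=[0.3321 -0.0942; -0.0942 1.1445]

x_post = [-0.5649, 1.5155]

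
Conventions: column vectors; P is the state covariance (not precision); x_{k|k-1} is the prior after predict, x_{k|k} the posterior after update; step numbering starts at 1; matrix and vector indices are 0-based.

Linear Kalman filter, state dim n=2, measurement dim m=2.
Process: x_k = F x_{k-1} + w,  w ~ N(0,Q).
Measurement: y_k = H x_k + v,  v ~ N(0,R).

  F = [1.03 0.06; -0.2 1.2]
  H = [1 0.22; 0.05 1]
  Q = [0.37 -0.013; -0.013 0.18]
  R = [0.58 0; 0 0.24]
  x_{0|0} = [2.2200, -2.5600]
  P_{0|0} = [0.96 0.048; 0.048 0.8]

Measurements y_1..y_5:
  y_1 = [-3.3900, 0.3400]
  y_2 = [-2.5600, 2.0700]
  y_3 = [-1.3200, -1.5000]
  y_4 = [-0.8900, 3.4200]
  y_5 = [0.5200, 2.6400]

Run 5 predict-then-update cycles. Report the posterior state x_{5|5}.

step 1: x^-=[2.1330, -3.5160]  P^-=[1.3973 -0.0944; -0.0944 1.3474]  S=[2.0009 0.2708; 0.2708 1.5814]  K=[0.7064 -0.1365; -0.0143 0.8515]  nu=[-4.7495, 3.7493]  x^+=[-1.7338, -0.2557]  P^+=[0.4216 -0.0538; -0.0538 0.2070]
step 2: x^-=[-1.8012, 0.0399]  P^-=[0.8113 -0.1508; -0.1508 0.5208]  S=[1.3502 0.0027; 0.0027 0.7478]  K=[0.5766 -0.1495; -0.0282 0.6865]  nu=[-0.7676, 2.1201]  x^+=[-2.5608, 1.5171]  P^+=[0.3461 -0.0532; -0.0532 0.1674]
step 3: x^-=[-2.5466, 2.3327]  P^-=[0.7313 -0.1374; -0.1374 0.4605]  S=[1.2731 -0.0010; -0.0010 0.6886]  K=[0.5505 -0.1456; -0.0278 0.6587]  nu=[0.7134, -3.7053]  x^+=[-1.6144, -0.1280]  P^+=[0.3306 -0.0515; -0.0515 0.1607]
step 4: x^-=[-1.6705, 0.1693]  P^-=[0.7150 -0.1325; -0.1325 0.4493]  S=[1.2584 0.0006; 0.0006 0.6778]  K=[0.5451 -0.1433; -0.0271 0.6531]  nu=[0.7433, 3.3342]  x^+=[-1.7431, 2.3267]  P^+=[0.3273 -0.0508; -0.0508 0.1593]
step 5: x^-=[-1.6558, 3.1407]  P^-=[0.7115 -0.1311; -0.1311 0.4468]  S=[1.2555 0.0014; 0.0014 0.6755]  K=[0.5439 -0.1425; -0.0268 0.6518]  nu=[1.4848, -0.4179]  x^+=[-0.7886, 2.8285]  P^+=[0.3266 -0.0505; -0.0505 0.1590]

x_post = [-0.7886, 2.8285]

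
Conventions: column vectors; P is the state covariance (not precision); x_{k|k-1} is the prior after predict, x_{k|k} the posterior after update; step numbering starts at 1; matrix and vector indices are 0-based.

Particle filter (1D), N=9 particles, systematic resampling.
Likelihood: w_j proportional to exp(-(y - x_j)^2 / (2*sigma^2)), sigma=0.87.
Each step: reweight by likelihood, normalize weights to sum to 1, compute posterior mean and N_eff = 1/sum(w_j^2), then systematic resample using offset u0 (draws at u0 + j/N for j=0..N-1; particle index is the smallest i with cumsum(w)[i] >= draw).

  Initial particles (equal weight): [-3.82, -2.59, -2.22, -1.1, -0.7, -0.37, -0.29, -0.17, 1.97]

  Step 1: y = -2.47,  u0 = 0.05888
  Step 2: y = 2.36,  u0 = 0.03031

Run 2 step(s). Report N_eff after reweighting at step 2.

step 1: w=[0.1074, 0.3546, 0.3435, 0.1036, 0.0452, 0.0194, 0.0155, 0.0109, 0.0000]  mean=-2.2501  Neff=3.7214  idx=[0, 1, 1, 1, 2, 2, 2, 3, 4]
step 2: w=[0.0000, 0.0000, 0.0000, 0.0000, 0.0004, 0.0004, 0.0004, 0.1513, 0.8474]  mean=-0.7625  Neff=1.3496  idx=[7, 7, 8, 8, 8, 8, 8, 8, 8]

N_eff = 1.3496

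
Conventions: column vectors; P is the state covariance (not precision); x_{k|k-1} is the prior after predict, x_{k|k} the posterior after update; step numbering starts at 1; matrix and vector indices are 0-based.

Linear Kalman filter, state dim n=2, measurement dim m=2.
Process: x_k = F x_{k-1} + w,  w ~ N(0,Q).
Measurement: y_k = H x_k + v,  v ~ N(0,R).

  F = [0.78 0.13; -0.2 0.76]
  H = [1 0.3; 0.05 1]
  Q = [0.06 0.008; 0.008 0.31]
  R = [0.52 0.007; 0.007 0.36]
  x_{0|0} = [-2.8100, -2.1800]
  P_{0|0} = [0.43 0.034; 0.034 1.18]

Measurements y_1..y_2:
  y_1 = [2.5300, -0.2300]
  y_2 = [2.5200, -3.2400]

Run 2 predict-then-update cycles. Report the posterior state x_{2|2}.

x_post = [0.5451, -1.5385]

step 1: x^-=[-2.4752, -1.0948]  P^-=[0.3484 0.0768; 0.0768 0.9984]  S=[1.0044 0.4019; 0.4019 1.3670]  K=[0.3879 -0.0451; 0.0921 0.7061]  nu=[5.3336, 0.9886]  x^+=[-0.4508, 0.0946]  P^+=[0.2086 -0.0240; -0.0240 0.2560]
step 2: x^-=[-0.3393, 0.1621]  P^-=[0.1864 -0.0128; -0.0128 0.4735]  S=[0.7413 0.1454; 0.1454 0.8327]  K=[0.2558 -0.0489; 0.0652 0.5565]  nu=[2.8107, -3.3851]  x^+=[0.5451, -1.5385]  P^+=[0.1395 -0.0228; -0.0228 0.2019]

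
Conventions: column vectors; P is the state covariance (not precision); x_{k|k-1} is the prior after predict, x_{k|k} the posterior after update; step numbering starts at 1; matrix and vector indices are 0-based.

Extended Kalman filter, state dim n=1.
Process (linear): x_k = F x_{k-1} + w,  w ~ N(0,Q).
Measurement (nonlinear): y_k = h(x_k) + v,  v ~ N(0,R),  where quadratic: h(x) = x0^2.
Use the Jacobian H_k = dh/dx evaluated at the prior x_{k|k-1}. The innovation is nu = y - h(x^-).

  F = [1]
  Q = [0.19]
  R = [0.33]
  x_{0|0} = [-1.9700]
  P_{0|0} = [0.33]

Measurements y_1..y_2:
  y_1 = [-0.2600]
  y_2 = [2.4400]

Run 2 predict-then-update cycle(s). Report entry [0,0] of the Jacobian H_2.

H_jac[0,0] = -1.9206

step 1: x^-=[-1.9700]  P^-=[0.5200]  H_jac=[-3.9400]  S=[8.4023]  K=[-0.2438]  nu=[-4.1409]  x^+=[-0.9603]  P^+=[0.0204]
step 2: x^-=[-0.9603]  P^-=[0.2104]  H_jac=[-1.9206]  S=[1.1062]  K=[-0.3653]  nu=[1.5178]  x^+=[-1.5148]  P^+=[0.0628]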